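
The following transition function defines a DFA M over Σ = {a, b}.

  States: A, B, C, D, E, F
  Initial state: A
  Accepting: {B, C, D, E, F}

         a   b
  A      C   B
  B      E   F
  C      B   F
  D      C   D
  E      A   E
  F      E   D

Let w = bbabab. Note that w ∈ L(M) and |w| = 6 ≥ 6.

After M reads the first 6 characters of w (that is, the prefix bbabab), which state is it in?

State sequence: A -b-> B -b-> F -a-> E -b-> E -a-> A -b-> B

After reading 6 characters, M is in state B.
(This kind of state-tracing is the core of the pumping-lemma construction: with 6 states, pigeonhole forces a repeat within the first 6 steps.)

B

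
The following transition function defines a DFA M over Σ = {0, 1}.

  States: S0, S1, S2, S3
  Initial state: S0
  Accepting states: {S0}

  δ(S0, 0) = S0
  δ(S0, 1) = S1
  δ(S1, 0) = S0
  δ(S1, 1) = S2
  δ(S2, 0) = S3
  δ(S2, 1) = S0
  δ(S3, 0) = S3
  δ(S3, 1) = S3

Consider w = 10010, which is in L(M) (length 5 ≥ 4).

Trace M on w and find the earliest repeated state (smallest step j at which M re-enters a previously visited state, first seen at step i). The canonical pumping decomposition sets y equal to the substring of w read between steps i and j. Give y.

Run of M on w = 1 0 0 1 0:
  step 0: S0  (start)
  step 1: S1  (read 1: S0→S1)
  step 2: S0  (read 0: S1→S0)   ← first repeat (S0 seen earlier)
  step 3: S0  (read 0: S0→S0)
  step 4: S1  (read 1: S0→S1)
  step 5: S0  (read 0: S1→S0)

So i = 0, j = 2, giving x = w[0:0] = ε, y = w[0:2] = 10, z = w[2:5] = 010.
Check: |xy| = 2 ≤ 4 and |y| = 2 ≥ 1. Reading y takes M from S0 back to S0, so every xyⁱz is accepted.
With |Q| = 4, pigeonhole forces a state repeat no later than step 4; the substring read between the first and second visits to that state can be pumped.

10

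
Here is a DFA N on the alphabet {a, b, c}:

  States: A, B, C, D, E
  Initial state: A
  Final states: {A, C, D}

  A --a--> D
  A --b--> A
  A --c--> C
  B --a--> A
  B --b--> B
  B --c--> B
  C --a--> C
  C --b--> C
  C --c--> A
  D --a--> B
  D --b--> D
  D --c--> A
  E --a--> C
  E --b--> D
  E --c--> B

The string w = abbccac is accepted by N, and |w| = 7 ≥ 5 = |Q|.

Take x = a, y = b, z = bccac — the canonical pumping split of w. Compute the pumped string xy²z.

xy^2z = a·b·b·bccac = abbbccac.
Reading y = b takes N from D back to D, so after x·y·y the machine is still in D, and z then leads to the accepting state A. Hence abbbccac ∈ L(N).

abbbccac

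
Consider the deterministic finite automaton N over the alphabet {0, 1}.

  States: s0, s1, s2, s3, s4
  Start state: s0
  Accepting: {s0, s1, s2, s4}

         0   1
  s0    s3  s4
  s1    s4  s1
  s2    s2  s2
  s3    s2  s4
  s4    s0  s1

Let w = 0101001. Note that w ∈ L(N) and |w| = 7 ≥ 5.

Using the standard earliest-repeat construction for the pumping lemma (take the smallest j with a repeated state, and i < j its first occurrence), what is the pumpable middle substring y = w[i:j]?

Run of N on w = 0 1 0 1 0 0 1:
  step 0: s0  (start)
  step 1: s3  (read 0: s0→s3)
  step 2: s4  (read 1: s3→s4)
  step 3: s0  (read 0: s4→s0)   ← first repeat (s0 seen earlier)
  step 4: s4  (read 1: s0→s4)
  step 5: s0  (read 0: s4→s0)
  step 6: s3  (read 0: s0→s3)
  step 7: s4  (read 1: s3→s4)

So i = 0, j = 3, giving x = w[0:0] = ε, y = w[0:3] = 010, z = w[3:7] = 1001.
Check: |xy| = 3 ≤ 5 and |y| = 3 ≥ 1. Reading y takes N from s0 back to s0, so every xyⁱz is accepted.
With |Q| = 5, pigeonhole forces a state repeat no later than step 5; the substring read between the first and second visits to that state can be pumped.

010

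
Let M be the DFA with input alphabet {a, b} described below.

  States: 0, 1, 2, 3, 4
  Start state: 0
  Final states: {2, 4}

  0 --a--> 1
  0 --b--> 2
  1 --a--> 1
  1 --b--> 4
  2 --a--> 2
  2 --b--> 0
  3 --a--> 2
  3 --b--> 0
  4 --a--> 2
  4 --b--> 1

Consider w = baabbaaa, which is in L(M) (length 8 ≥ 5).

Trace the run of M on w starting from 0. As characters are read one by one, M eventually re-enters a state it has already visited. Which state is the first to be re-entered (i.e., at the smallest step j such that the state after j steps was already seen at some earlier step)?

2

State sequence: 0 -b-> 2 -a-> 2 -a-> 2 -b-> 0 -b-> 2 -a-> 2 -a-> 2 -a-> 2
First repeat at step 2: 2 was already visited.

The earliest repeat is at step j = 2: M is in 2, which it already visited at step i = 1.
The DFA has 5 states, so the proof of the pumping lemma guarantees a repeated state among the first 5+1 visited; the segment between the two visits is the pumpable y.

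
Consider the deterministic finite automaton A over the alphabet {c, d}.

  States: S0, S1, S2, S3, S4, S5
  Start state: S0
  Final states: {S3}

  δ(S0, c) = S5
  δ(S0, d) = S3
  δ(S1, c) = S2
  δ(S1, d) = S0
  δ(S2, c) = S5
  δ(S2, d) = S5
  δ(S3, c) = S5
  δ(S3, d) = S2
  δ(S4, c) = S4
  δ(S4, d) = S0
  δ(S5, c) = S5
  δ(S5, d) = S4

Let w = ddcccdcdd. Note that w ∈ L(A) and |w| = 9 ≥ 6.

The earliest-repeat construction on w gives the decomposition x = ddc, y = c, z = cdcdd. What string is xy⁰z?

ddccdcdd

xy⁰z = xz = ddc·cdcdd = ddccdcdd.
Reading y = c takes A from S5 back to S5, so after x the machine is still in S5, and z then leads to the accepting state S3. Hence ddccdcdd ∈ L(A).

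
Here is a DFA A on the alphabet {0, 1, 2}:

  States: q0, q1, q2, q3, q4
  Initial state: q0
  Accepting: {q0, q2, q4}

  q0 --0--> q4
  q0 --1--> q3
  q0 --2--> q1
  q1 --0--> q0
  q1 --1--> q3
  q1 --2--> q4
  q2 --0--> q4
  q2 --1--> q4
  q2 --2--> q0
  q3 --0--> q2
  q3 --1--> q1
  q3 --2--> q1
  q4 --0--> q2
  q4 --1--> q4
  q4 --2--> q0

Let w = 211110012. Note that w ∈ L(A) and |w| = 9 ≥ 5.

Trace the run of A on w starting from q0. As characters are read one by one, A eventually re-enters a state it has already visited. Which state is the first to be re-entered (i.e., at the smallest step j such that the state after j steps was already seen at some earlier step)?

q1

State sequence: q0 -2-> q1 -1-> q3 -1-> q1 -1-> q3 -1-> q1 -0-> q0 -0-> q4 -1-> q4 -2-> q0
First repeat at step 3: q1 was already visited.

The earliest repeat is at step j = 3: A is in q1, which it already visited at step i = 1.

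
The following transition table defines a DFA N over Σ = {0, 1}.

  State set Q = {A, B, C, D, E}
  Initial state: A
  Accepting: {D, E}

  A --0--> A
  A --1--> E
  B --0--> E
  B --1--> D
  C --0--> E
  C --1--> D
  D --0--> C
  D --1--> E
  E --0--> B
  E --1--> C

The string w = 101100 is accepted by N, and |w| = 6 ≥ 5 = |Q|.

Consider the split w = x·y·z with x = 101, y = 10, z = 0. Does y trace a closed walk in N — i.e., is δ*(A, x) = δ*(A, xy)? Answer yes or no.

no

State sequence: A -1-> E -0-> B -1-> D -1-> E -0-> B

After x (step 3): D. After xy (step 5): B.
They differ (D ≠ B), so y is not a cycle from the state after x; this split is not the one the pumping-lemma construction produces, and pumping y need not keep the string in L(N).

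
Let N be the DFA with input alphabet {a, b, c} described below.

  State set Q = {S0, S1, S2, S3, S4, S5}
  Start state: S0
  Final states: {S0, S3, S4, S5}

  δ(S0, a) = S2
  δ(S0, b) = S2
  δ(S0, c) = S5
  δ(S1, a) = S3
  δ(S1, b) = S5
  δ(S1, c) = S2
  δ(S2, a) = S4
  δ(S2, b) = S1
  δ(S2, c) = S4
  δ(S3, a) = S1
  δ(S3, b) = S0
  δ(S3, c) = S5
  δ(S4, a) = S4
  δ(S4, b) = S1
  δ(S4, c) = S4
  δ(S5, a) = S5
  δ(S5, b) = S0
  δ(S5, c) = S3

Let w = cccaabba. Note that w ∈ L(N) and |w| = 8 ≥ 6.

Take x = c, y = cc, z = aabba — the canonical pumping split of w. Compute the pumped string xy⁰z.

xy⁰z = xz = c·aabba = caabba.
Reading y = cc takes N from S5 back to S5, so after x the machine is still in S5, and z then leads to the accepting state S4. Hence caabba ∈ L(N).

caabba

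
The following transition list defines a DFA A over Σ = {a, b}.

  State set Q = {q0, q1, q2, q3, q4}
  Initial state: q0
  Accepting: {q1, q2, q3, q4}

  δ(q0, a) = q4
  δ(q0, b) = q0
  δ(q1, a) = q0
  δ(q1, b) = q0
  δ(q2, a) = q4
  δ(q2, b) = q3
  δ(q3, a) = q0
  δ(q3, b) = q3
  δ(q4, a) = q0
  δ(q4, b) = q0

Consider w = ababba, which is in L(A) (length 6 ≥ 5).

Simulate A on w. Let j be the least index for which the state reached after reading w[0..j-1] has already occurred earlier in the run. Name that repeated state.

q0

Run of A on w = a b a b b a:
  step 0: q0  (start)
  step 1: q4  (read a: q0→q4)
  step 2: q0  (read b: q4→q0)   ← first repeat (q0 seen earlier)
  step 3: q4  (read a: q0→q4)
  step 4: q0  (read b: q4→q0)
  step 5: q0  (read b: q0→q0)
  step 6: q4  (read a: q0→q4)

The earliest repeat is at step j = 2: A is in q0, which it already visited at step i = 0.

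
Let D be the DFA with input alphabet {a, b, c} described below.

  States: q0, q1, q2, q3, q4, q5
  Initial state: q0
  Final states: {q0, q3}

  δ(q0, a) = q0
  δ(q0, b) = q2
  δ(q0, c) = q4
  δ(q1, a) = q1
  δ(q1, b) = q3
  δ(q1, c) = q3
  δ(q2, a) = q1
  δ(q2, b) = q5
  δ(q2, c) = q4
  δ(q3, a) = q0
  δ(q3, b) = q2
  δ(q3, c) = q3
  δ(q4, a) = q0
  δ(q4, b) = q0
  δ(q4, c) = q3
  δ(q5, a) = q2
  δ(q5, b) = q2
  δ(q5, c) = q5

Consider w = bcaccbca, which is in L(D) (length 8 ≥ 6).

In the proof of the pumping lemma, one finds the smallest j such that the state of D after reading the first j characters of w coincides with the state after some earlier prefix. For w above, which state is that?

q0

State sequence: q0 -b-> q2 -c-> q4 -a-> q0 -c-> q4 -c-> q3 -b-> q2 -c-> q4 -a-> q0
First repeat at step 3: q0 was already visited.

The earliest repeat is at step j = 3: D is in q0, which it already visited at step i = 0.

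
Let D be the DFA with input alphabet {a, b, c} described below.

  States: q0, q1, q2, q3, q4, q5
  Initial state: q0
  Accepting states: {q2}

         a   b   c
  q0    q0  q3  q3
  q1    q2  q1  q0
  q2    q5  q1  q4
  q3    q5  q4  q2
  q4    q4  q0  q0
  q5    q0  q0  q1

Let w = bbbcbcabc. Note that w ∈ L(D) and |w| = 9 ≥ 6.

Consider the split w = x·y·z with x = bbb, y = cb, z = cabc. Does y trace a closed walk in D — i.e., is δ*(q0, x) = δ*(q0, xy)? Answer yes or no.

State sequence: q0 -b-> q3 -b-> q4 -b-> q0 -c-> q3 -b-> q4

After x (step 3): q0. After xy (step 5): q4.
They differ (q0 ≠ q4), so y is not a cycle from the state after x; this split is not the one the pumping-lemma construction produces, and pumping y need not keep the string in L(D).

no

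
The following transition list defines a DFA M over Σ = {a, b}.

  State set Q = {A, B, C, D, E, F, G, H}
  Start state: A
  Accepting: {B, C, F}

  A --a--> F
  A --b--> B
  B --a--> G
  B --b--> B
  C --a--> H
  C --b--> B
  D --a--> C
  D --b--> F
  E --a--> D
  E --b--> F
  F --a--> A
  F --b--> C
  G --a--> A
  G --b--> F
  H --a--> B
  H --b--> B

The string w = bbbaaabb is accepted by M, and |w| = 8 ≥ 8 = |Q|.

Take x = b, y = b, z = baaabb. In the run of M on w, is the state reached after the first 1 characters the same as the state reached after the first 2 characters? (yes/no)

State sequence: A -b-> B -b-> B

After x (step 1): B. After xy (step 2): B.
They match, so y = b drives M around a cycle from B back to itself; pumping y any number of times keeps M in B before reading z, and xyⁱz ∈ L(M) for every i ≥ 0.

yes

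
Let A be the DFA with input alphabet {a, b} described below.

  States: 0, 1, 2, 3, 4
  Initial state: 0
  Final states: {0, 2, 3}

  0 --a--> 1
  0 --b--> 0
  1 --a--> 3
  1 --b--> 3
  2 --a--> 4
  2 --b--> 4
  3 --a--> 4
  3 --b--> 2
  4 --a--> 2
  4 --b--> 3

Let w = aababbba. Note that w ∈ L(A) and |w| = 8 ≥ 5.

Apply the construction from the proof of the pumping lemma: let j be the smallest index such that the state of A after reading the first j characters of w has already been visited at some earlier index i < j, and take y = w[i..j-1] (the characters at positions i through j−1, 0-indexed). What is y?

Run of A on w = a a b a b b b a:
  step 0: 0  (start)
  step 1: 1  (read a: 0→1)
  step 2: 3  (read a: 1→3)
  step 3: 2  (read b: 3→2)
  step 4: 4  (read a: 2→4)
  step 5: 3  (read b: 4→3)   ← first repeat (3 seen earlier)
  step 6: 2  (read b: 3→2)
  step 7: 4  (read b: 2→4)
  step 8: 2  (read a: 4→2)

So i = 2, j = 5, giving x = w[0:2] = aa, y = w[2:5] = bab, z = w[5:8] = bba.
Check: |xy| = 5 ≤ 5 and |y| = 3 ≥ 1. Reading y takes A from 3 back to 3, so every xyⁱz is accepted.
Pumping length from the standard proof: p = 5 (the number of states). The repeated state found above gives |xy| = j ≤ 5 and |y| = j − i ≥ 1.

bab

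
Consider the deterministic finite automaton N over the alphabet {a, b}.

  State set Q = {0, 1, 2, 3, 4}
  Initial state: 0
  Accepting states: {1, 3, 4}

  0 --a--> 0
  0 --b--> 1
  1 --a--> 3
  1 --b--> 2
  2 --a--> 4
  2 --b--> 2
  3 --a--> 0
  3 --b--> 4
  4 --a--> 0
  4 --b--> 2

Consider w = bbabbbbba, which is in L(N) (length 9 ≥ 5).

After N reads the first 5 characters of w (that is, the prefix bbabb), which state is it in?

Run of N on the first 5 characters of w = b b a b b:
  step 0: 0  (start)
  step 1: 1  (read b: 0→1)
  step 2: 2  (read b: 1→2)
  step 3: 4  (read a: 2→4)
  step 4: 2  (read b: 4→2)
  step 5: 2  (read b: 2→2)

After reading 5 characters, N is in state 2.

2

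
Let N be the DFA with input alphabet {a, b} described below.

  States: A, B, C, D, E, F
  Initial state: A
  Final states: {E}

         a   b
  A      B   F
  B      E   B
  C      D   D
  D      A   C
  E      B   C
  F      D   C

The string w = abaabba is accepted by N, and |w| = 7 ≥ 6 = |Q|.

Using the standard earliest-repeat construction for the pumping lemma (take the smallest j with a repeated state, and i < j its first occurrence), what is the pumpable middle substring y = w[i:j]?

b

State sequence: A -a-> B -b-> B -a-> E -a-> B -b-> B -b-> B -a-> E
First repeat at step 2: B was already visited.

So i = 1, j = 2, giving x = w[0:1] = a, y = w[1:2] = b, z = w[2:7] = aabba.
Check: |xy| = 2 ≤ 6 and |y| = 1 ≥ 1. Reading y takes N from B back to B, so every xyⁱz is accepted.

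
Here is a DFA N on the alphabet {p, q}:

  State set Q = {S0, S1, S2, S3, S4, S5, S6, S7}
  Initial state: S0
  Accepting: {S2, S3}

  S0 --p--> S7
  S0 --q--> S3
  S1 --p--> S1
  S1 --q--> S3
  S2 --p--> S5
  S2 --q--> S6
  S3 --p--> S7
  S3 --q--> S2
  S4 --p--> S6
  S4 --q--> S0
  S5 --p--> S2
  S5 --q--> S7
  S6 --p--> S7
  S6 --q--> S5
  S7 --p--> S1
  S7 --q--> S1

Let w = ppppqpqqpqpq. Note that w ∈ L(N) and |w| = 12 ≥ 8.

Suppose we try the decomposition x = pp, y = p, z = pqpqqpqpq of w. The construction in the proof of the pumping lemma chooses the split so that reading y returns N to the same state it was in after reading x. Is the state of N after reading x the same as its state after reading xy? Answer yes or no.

yes

State sequence: S0 -p-> S7 -p-> S1 -p-> S1

After x (step 2): S1. After xy (step 3): S1.
They match, so y = p drives N around a cycle from S1 back to itself; pumping y any number of times keeps N in S1 before reading z, and xyⁱz ∈ L(N) for every i ≥ 0.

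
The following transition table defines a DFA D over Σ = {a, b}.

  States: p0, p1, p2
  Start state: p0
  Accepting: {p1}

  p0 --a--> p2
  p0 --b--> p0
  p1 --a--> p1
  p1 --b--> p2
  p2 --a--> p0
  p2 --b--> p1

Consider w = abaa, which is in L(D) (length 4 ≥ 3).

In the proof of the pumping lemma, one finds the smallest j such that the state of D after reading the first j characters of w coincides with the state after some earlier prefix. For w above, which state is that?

p1

State sequence: p0 -a-> p2 -b-> p1 -a-> p1 -a-> p1
First repeat at step 3: p1 was already visited.

The earliest repeat is at step j = 3: D is in p1, which it already visited at step i = 2.
Since D has 3 states, any run of length ≥ 3 visits 3+1 states, so by pigeonhole some state repeats within the first 3 steps — that repeat gives the pumpable loop.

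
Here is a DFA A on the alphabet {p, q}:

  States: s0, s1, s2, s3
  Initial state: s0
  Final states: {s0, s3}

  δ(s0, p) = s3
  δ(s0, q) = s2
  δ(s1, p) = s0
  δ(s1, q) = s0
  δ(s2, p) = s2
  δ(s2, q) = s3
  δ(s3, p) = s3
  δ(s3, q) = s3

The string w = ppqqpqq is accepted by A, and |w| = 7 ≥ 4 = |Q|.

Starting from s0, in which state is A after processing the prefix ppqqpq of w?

s3

Run of A on the first 6 characters of w = p p q q p q:
  step 0: s0  (start)
  step 1: s3  (read p: s0→s3)
  step 2: s3  (read p: s3→s3)
  step 3: s3  (read q: s3→s3)
  step 4: s3  (read q: s3→s3)
  step 5: s3  (read p: s3→s3)
  step 6: s3  (read q: s3→s3)

After reading 6 characters, A is in state s3.
(This kind of state-tracing is the core of the pumping-lemma construction: with 4 states, pigeonhole forces a repeat within the first 4 steps.)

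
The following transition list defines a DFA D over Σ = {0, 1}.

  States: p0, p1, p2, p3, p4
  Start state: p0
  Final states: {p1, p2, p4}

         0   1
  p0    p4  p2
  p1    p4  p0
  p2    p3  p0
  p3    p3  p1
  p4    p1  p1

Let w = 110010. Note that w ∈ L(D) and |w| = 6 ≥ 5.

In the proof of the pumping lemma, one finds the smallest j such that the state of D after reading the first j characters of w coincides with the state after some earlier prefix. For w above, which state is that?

p0

Run of D on w = 1 1 0 0 1 0:
  step 0: p0  (start)
  step 1: p2  (read 1: p0→p2)
  step 2: p0  (read 1: p2→p0)   ← first repeat (p0 seen earlier)
  step 3: p4  (read 0: p0→p4)
  step 4: p1  (read 0: p4→p1)
  step 5: p0  (read 1: p1→p0)
  step 6: p4  (read 0: p0→p4)

The earliest repeat is at step j = 2: D is in p0, which it already visited at step i = 0.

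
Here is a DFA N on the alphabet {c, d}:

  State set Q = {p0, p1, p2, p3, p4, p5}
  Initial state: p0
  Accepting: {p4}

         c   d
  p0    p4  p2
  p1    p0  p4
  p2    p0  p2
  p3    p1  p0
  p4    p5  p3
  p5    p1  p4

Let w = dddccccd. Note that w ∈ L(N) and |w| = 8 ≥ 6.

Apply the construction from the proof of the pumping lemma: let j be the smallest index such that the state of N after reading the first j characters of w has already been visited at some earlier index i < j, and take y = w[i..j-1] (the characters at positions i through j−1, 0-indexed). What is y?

d

Run of N on w = d d d c c c c d:
  step 0: p0  (start)
  step 1: p2  (read d: p0→p2)
  step 2: p2  (read d: p2→p2)   ← first repeat (p2 seen earlier)
  step 3: p2  (read d: p2→p2)
  step 4: p0  (read c: p2→p0)
  step 5: p4  (read c: p0→p4)
  step 6: p5  (read c: p4→p5)
  step 7: p1  (read c: p5→p1)
  step 8: p4  (read d: p1→p4)

So i = 1, j = 2, giving x = w[0:1] = d, y = w[1:2] = d, z = w[2:8] = dccccd.
Check: |xy| = 2 ≤ 6 and |y| = 1 ≥ 1. Reading y takes N from p2 back to p2, so every xyⁱz is accepted.
The DFA has 6 states, so the proof of the pumping lemma guarantees a repeated state among the first 6+1 visited; the segment between the two visits is the pumpable y.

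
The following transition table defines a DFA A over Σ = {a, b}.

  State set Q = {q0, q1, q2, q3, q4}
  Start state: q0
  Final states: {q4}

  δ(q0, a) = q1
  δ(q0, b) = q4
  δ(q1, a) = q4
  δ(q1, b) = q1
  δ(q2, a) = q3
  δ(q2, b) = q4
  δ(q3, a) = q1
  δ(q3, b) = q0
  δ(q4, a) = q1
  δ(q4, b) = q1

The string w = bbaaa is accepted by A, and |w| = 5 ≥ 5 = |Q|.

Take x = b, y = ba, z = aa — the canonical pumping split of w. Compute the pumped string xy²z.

bbabaaa

xy^2z = b·ba·ba·aa = bbabaaa.
Reading y = ba takes A from q4 back to q4, so after x·y·y the machine is still in q4, and z then leads to the accepting state q4. Hence bbabaaa ∈ L(A).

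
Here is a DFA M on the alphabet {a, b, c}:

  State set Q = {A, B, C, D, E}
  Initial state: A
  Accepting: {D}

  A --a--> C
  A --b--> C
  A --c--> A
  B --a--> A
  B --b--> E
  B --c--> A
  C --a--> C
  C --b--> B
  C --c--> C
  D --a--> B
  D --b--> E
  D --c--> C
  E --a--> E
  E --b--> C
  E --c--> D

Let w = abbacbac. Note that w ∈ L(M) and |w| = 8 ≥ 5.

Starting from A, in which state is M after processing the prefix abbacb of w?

Run of M on the first 6 characters of w = a b b a c b:
  step 0: A  (start)
  step 1: C  (read a: A→C)
  step 2: B  (read b: C→B)
  step 3: E  (read b: B→E)
  step 4: E  (read a: E→E)
  step 5: D  (read c: E→D)
  step 6: E  (read b: D→E)

After reading 6 characters, M is in state E.
(This kind of state-tracing is the core of the pumping-lemma construction: with 5 states, pigeonhole forces a repeat within the first 5 steps.)

E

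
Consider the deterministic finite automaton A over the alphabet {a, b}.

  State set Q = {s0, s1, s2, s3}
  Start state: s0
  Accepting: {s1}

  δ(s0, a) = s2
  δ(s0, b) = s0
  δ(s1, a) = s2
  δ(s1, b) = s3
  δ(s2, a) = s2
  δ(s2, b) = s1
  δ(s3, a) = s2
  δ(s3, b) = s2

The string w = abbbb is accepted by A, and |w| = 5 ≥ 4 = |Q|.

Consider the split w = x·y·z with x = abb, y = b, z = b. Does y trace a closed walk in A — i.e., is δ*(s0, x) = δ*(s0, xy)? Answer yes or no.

State sequence: s0 -a-> s2 -b-> s1 -b-> s3 -b-> s2

After x (step 3): s3. After xy (step 4): s2.
They differ (s3 ≠ s2), so y is not a cycle from the state after x; this split is not the one the pumping-lemma construction produces, and pumping y need not keep the string in L(A).

no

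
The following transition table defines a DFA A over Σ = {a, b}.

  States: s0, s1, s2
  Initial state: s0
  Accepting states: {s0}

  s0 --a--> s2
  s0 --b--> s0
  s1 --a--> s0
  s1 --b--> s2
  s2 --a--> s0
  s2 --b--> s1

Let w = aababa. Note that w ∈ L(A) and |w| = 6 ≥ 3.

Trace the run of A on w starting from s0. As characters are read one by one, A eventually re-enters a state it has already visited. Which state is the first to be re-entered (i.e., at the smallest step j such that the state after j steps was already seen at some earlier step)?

s0

Run of A on w = a a b a b a:
  step 0: s0  (start)
  step 1: s2  (read a: s0→s2)
  step 2: s0  (read a: s2→s0)   ← first repeat (s0 seen earlier)
  step 3: s0  (read b: s0→s0)
  step 4: s2  (read a: s0→s2)
  step 5: s1  (read b: s2→s1)
  step 6: s0  (read a: s1→s0)

The earliest repeat is at step j = 2: A is in s0, which it already visited at step i = 0.
Pumping length from the standard proof: p = 3 (the number of states). The repeated state found above gives |xy| = j ≤ 3 and |y| = j − i ≥ 1.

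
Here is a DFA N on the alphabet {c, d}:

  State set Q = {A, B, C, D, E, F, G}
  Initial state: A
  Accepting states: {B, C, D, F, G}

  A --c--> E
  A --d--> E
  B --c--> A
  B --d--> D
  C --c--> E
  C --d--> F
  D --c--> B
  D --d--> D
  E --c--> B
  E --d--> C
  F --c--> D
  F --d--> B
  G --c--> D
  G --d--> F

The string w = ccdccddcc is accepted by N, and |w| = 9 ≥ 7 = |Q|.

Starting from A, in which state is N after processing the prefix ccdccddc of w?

E

Run of N on the first 8 characters of w = c c d c c d d c:
  step 0: A  (start)
  step 1: E  (read c: A→E)
  step 2: B  (read c: E→B)
  step 3: D  (read d: B→D)
  step 4: B  (read c: D→B)
  step 5: A  (read c: B→A)
  step 6: E  (read d: A→E)
  step 7: C  (read d: E→C)
  step 8: E  (read c: C→E)

After reading 8 characters, N is in state E.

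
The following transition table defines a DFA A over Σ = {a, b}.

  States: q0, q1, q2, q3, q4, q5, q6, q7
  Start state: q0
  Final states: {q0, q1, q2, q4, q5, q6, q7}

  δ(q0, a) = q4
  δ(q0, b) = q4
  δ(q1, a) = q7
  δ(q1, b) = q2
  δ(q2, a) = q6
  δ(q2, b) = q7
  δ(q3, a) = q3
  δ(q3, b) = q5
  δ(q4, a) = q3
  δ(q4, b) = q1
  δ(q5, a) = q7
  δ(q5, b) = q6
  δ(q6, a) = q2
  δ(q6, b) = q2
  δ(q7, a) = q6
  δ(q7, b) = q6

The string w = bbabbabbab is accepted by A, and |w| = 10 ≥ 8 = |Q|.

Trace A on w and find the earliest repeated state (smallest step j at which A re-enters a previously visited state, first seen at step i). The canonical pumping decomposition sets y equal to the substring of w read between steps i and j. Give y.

ba

Run of A on w = b b a b b a b b a b:
  step 0: q0  (start)
  step 1: q4  (read b: q0→q4)
  step 2: q1  (read b: q4→q1)
  step 3: q7  (read a: q1→q7)
  step 4: q6  (read b: q7→q6)
  step 5: q2  (read b: q6→q2)
  step 6: q6  (read a: q2→q6)   ← first repeat (q6 seen earlier)
  step 7: q2  (read b: q6→q2)
  step 8: q7  (read b: q2→q7)
  step 9: q6  (read a: q7→q6)
  step 10: q2  (read b: q6→q2)

So i = 4, j = 6, giving x = w[0:4] = bbab, y = w[4:6] = ba, z = w[6:10] = bbab.
Check: |xy| = 6 ≤ 8 and |y| = 2 ≥ 1. Reading y takes A from q6 back to q6, so every xyⁱz is accepted.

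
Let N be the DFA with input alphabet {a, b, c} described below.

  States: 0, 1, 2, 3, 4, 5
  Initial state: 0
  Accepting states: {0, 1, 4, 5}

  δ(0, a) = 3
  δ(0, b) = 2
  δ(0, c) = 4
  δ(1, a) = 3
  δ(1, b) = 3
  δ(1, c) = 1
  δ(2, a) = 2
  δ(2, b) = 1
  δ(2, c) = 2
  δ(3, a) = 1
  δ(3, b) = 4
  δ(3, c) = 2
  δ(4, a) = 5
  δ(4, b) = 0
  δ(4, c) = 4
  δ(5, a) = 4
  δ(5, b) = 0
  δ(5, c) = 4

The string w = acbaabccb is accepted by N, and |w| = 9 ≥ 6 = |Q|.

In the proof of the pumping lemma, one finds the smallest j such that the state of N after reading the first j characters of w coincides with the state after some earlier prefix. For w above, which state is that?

3

Run of N on w = a c b a a b c c b:
  step 0: 0  (start)
  step 1: 3  (read a: 0→3)
  step 2: 2  (read c: 3→2)
  step 3: 1  (read b: 2→1)
  step 4: 3  (read a: 1→3)   ← first repeat (3 seen earlier)
  step 5: 1  (read a: 3→1)
  step 6: 3  (read b: 1→3)
  step 7: 2  (read c: 3→2)
  step 8: 2  (read c: 2→2)
  step 9: 1  (read b: 2→1)

The earliest repeat is at step j = 4: N is in 3, which it already visited at step i = 1.
With |Q| = 6, pigeonhole forces a state repeat no later than step 6; the substring read between the first and second visits to that state can be pumped.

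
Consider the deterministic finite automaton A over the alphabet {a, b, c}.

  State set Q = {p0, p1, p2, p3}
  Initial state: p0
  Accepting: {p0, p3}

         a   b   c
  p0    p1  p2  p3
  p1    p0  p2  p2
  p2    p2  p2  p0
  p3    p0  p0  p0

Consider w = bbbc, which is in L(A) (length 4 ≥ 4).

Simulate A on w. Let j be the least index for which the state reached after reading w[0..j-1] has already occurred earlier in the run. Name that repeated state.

Run of A on w = b b b c:
  step 0: p0  (start)
  step 1: p2  (read b: p0→p2)
  step 2: p2  (read b: p2→p2)   ← first repeat (p2 seen earlier)
  step 3: p2  (read b: p2→p2)
  step 4: p0  (read c: p2→p0)

The earliest repeat is at step j = 2: A is in p2, which it already visited at step i = 1.

p2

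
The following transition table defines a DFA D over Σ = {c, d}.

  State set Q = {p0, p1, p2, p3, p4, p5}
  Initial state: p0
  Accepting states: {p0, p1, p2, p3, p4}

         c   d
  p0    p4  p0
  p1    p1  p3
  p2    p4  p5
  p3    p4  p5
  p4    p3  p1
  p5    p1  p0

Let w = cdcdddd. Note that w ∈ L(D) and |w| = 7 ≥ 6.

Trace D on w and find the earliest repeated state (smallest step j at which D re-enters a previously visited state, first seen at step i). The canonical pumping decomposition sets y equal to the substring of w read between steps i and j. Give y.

State sequence: p0 -c-> p4 -d-> p1 -c-> p1 -d-> p3 -d-> p5 -d-> p0 -d-> p0
First repeat at step 3: p1 was already visited.

So i = 2, j = 3, giving x = w[0:2] = cd, y = w[2:3] = c, z = w[3:7] = dddd.
Check: |xy| = 3 ≤ 6 and |y| = 1 ≥ 1. Reading y takes D from p1 back to p1, so every xyⁱz is accepted.

c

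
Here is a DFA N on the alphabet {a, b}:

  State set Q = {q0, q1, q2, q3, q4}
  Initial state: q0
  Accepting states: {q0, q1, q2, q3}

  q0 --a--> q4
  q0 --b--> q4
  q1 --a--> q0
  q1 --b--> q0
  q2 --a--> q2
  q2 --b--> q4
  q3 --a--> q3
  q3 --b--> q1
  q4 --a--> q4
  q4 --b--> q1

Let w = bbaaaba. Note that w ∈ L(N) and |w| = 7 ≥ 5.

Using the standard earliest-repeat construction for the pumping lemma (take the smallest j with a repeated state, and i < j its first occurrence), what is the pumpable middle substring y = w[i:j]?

bba

Run of N on w = b b a a a b a:
  step 0: q0  (start)
  step 1: q4  (read b: q0→q4)
  step 2: q1  (read b: q4→q1)
  step 3: q0  (read a: q1→q0)   ← first repeat (q0 seen earlier)
  step 4: q4  (read a: q0→q4)
  step 5: q4  (read a: q4→q4)
  step 6: q1  (read b: q4→q1)
  step 7: q0  (read a: q1→q0)

So i = 0, j = 3, giving x = w[0:0] = ε, y = w[0:3] = bba, z = w[3:7] = aaba.
Check: |xy| = 3 ≤ 5 and |y| = 3 ≥ 1. Reading y takes N from q0 back to q0, so every xyⁱz is accepted.
Since N has 5 states, any run of length ≥ 5 visits 5+1 states, so by pigeonhole some state repeats within the first 5 steps — that repeat gives the pumpable loop.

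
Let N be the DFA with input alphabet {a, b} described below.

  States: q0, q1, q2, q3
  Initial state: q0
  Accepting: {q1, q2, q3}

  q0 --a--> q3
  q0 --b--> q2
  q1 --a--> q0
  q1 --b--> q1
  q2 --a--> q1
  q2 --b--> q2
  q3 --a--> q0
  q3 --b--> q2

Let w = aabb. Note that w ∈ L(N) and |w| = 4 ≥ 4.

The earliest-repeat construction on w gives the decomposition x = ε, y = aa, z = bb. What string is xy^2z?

xy^2z = ε·aa·aa·bb = aaaabb.
Reading y = aa takes N from q0 back to q0, so after x·y·y the machine is still in q0, and z then leads to the accepting state q2. Hence aaaabb ∈ L(N).

aaaabb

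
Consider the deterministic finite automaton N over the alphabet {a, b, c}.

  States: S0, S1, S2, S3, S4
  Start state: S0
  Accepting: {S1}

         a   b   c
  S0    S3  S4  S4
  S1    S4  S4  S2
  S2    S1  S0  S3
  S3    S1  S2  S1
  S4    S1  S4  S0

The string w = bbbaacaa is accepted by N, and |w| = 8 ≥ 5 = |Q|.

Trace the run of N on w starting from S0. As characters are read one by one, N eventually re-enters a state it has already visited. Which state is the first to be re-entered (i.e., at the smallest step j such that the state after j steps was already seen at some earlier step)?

S4

Run of N on w = b b b a a c a a:
  step 0: S0  (start)
  step 1: S4  (read b: S0→S4)
  step 2: S4  (read b: S4→S4)   ← first repeat (S4 seen earlier)
  step 3: S4  (read b: S4→S4)
  step 4: S1  (read a: S4→S1)
  step 5: S4  (read a: S1→S4)
  step 6: S0  (read c: S4→S0)
  step 7: S3  (read a: S0→S3)
  step 8: S1  (read a: S3→S1)

The earliest repeat is at step j = 2: N is in S4, which it already visited at step i = 1.
With |Q| = 5, pigeonhole forces a state repeat no later than step 5; the substring read between the first and second visits to that state can be pumped.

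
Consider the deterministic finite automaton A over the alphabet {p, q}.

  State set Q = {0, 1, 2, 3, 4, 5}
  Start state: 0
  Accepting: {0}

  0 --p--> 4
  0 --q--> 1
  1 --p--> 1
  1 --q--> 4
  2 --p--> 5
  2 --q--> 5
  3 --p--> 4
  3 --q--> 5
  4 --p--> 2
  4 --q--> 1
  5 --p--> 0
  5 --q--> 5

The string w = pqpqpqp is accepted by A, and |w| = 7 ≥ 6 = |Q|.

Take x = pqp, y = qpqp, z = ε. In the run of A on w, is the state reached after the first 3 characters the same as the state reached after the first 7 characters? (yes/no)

no

Run of A on the first 7 characters of w = p q p q p q p:
  step 0: 0  (start)
  step 1: 4  (read p: 0→4)
  step 2: 1  (read q: 4→1)
  step 3: 1  (read p: 1→1)
  step 4: 4  (read q: 1→4)
  step 5: 2  (read p: 4→2)
  step 6: 5  (read q: 2→5)
  step 7: 0  (read p: 5→0)

After x (step 3): 1. After xy (step 7): 0.
They differ (1 ≠ 0), so y is not a cycle from the state after x; this split is not the one the pumping-lemma construction produces, and pumping y need not keep the string in L(A).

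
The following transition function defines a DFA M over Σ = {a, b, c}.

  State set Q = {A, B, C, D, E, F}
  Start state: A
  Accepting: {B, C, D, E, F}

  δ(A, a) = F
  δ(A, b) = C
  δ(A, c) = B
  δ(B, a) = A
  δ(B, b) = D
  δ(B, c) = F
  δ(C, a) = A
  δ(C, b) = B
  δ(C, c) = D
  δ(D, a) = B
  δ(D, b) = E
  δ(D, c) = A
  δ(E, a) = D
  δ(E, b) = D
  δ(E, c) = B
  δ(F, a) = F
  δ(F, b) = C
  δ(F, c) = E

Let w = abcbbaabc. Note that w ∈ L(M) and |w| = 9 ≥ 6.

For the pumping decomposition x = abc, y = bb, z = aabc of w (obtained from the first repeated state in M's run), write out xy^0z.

xy⁰z = xz = abc·aabc = abcaabc.
Reading y = bb takes M from D back to D, so after x the machine is still in D, and z then leads to the accepting state D. Hence abcaabc ∈ L(M).

abcaabc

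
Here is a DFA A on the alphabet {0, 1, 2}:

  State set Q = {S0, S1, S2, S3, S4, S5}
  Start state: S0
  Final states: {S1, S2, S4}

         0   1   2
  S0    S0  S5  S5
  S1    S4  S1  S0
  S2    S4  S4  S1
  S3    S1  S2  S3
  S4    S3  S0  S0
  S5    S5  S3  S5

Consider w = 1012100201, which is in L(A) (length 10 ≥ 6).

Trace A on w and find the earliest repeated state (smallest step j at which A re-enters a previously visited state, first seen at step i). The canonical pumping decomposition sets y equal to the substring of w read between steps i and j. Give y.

0

Run of A on w = 1 0 1 2 1 0 0 2 0 1:
  step 0: S0  (start)
  step 1: S5  (read 1: S0→S5)
  step 2: S5  (read 0: S5→S5)   ← first repeat (S5 seen earlier)
  step 3: S3  (read 1: S5→S3)
  step 4: S3  (read 2: S3→S3)
  step 5: S2  (read 1: S3→S2)
  step 6: S4  (read 0: S2→S4)
  step 7: S3  (read 0: S4→S3)
  step 8: S3  (read 2: S3→S3)
  step 9: S1  (read 0: S3→S1)
  step 10: S1  (read 1: S1→S1)

So i = 1, j = 2, giving x = w[0:1] = 1, y = w[1:2] = 0, z = w[2:10] = 12100201.
Check: |xy| = 2 ≤ 6 and |y| = 1 ≥ 1. Reading y takes A from S5 back to S5, so every xyⁱz is accepted.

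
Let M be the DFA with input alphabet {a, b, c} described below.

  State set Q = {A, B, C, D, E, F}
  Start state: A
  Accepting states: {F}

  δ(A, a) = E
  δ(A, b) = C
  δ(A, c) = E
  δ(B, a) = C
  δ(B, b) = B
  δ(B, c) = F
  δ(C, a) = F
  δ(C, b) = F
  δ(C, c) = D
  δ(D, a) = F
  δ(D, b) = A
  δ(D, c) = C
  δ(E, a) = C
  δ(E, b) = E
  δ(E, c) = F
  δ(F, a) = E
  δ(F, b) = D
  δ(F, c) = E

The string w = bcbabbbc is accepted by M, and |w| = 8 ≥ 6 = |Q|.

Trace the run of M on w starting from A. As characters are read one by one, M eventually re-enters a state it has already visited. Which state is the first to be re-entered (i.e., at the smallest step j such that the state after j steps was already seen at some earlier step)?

Run of M on w = b c b a b b b c:
  step 0: A  (start)
  step 1: C  (read b: A→C)
  step 2: D  (read c: C→D)
  step 3: A  (read b: D→A)   ← first repeat (A seen earlier)
  step 4: E  (read a: A→E)
  step 5: E  (read b: E→E)
  step 6: E  (read b: E→E)
  step 7: E  (read b: E→E)
  step 8: F  (read c: E→F)

The earliest repeat is at step j = 3: M is in A, which it already visited at step i = 0.
The DFA has 6 states, so the proof of the pumping lemma guarantees a repeated state among the first 6+1 visited; the segment between the two visits is the pumpable y.

A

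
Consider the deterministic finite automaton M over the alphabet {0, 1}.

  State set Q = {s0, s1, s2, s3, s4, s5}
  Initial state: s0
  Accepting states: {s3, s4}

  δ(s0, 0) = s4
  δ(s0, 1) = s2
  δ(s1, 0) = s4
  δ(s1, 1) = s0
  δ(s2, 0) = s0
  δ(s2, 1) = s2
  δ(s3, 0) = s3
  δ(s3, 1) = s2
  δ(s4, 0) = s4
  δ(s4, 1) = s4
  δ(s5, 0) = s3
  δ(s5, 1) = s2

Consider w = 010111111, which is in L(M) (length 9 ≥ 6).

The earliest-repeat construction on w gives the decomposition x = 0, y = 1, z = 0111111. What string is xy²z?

xy^2z = 0·1·1·0111111 = 0110111111.
Reading y = 1 takes M from s4 back to s4, so after x·y·y the machine is still in s4, and z then leads to the accepting state s4. Hence 0110111111 ∈ L(M).

0110111111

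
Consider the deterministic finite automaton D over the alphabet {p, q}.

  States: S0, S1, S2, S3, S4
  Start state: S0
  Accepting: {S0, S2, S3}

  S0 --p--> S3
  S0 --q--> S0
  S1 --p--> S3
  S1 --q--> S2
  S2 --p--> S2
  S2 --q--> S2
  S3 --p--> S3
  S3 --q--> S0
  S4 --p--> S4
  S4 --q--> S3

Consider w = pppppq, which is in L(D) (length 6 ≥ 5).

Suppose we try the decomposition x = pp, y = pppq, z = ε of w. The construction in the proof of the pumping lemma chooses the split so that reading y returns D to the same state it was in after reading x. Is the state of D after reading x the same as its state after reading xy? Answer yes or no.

no

State sequence: S0 -p-> S3 -p-> S3 -p-> S3 -p-> S3 -p-> S3 -q-> S0

After x (step 2): S3. After xy (step 6): S0.
They differ (S3 ≠ S0), so y is not a cycle from the state after x; this split is not the one the pumping-lemma construction produces, and pumping y need not keep the string in L(D).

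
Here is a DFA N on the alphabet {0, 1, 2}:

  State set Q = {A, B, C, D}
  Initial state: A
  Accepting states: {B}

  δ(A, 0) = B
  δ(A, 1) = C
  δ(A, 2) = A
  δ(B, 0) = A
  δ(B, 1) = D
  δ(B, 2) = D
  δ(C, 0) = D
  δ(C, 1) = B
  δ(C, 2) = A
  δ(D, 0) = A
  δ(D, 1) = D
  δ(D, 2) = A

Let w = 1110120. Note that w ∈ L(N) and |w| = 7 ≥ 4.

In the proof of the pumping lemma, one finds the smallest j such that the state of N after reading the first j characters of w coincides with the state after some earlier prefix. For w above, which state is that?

State sequence: A -1-> C -1-> B -1-> D -0-> A -1-> C -2-> A -0-> B
First repeat at step 4: A was already visited.

The earliest repeat is at step j = 4: N is in A, which it already visited at step i = 0.
With |Q| = 4, pigeonhole forces a state repeat no later than step 4; the substring read between the first and second visits to that state can be pumped.

A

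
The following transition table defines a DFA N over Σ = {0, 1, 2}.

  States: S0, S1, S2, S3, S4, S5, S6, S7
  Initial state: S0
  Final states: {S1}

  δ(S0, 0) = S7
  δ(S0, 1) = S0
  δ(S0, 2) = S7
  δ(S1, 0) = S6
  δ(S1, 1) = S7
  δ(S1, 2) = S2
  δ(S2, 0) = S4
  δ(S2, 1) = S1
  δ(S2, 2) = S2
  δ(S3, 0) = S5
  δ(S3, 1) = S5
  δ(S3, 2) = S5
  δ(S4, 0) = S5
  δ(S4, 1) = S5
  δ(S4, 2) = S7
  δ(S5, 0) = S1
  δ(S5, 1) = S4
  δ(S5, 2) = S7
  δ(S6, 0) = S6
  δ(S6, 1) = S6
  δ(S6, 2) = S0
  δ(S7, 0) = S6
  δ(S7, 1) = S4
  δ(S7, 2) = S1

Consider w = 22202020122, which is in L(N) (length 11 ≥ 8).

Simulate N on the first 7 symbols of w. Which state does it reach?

State sequence: S0 -2-> S7 -2-> S1 -2-> S2 -0-> S4 -2-> S7 -0-> S6 -2-> S0

After reading 7 characters, N is in state S0.

S0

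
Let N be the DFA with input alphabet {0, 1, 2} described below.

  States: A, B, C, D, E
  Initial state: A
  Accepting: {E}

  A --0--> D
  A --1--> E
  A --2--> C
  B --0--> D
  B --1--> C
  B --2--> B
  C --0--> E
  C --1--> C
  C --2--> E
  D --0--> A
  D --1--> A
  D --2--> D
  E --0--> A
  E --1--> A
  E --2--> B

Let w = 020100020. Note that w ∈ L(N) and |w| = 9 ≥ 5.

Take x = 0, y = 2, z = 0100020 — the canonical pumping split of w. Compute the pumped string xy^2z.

0220100020

xy^2z = 0·2·2·0100020 = 0220100020.
Reading y = 2 takes N from D back to D, so after x·y·y the machine is still in D, and z then leads to the accepting state E. Hence 0220100020 ∈ L(N).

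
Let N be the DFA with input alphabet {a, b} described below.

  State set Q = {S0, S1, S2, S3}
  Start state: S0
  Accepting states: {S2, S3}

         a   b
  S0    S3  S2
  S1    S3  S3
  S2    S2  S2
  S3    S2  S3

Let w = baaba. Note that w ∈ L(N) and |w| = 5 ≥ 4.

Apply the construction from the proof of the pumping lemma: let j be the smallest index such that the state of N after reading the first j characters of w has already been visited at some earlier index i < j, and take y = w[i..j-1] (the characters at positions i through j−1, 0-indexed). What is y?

State sequence: S0 -b-> S2 -a-> S2 -a-> S2 -b-> S2 -a-> S2
First repeat at step 2: S2 was already visited.

So i = 1, j = 2, giving x = w[0:1] = b, y = w[1:2] = a, z = w[2:5] = aba.
Check: |xy| = 2 ≤ 4 and |y| = 1 ≥ 1. Reading y takes N from S2 back to S2, so every xyⁱz is accepted.
Since N has 4 states, any run of length ≥ 4 visits 4+1 states, so by pigeonhole some state repeats within the first 4 steps — that repeat gives the pumpable loop.

a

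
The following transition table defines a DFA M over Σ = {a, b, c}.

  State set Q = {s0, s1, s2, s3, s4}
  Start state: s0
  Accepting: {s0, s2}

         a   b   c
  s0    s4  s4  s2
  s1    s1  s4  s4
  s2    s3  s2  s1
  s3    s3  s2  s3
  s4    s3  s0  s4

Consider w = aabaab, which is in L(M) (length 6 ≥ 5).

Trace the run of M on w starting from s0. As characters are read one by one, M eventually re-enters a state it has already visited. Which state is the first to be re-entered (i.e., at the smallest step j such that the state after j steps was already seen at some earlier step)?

s3

Run of M on w = a a b a a b:
  step 0: s0  (start)
  step 1: s4  (read a: s0→s4)
  step 2: s3  (read a: s4→s3)
  step 3: s2  (read b: s3→s2)
  step 4: s3  (read a: s2→s3)   ← first repeat (s3 seen earlier)
  step 5: s3  (read a: s3→s3)
  step 6: s2  (read b: s3→s2)

The earliest repeat is at step j = 4: M is in s3, which it already visited at step i = 2.
Pumping length from the standard proof: p = 5 (the number of states). The repeated state found above gives |xy| = j ≤ 5 and |y| = j − i ≥ 1.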